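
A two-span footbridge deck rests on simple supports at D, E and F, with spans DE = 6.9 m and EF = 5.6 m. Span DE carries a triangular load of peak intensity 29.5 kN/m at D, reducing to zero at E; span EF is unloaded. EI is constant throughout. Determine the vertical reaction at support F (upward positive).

Take M_E as the redundant. Released structure: two simple spans DE and EF with a hinge at E.
Discontinuity in slope at E on the released structure — sum the simple-span end rotations:
  span DE: triangular load, peak 29.5: 7w₀L³/(360EI) = 188.4/EI
  relative rotation θ_0 = (188.4 + 0)/EI = 188.4/EI
A unit hogging moment at E produces rotation L₁/(3EI) + L₂/(3EI) = 4.167/EI.
Slope continuity at E: θ_0 = M_E·4.167/EI, so M_E = 188.4/4.167 = 45.22 kN·m (hogging).
Span EF, ΣM about F: R_E^{EF}·5.6 = 0 + 45.22, so R_E^{EF} = 8.076 kN and R_F = 0 − 8.076 = -8.076 kN.

R_F = -8.076 kN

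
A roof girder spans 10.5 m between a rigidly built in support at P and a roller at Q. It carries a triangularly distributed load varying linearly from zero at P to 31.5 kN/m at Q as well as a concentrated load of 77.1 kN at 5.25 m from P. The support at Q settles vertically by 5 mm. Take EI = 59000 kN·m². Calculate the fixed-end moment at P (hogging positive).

Remove the prop at Q; the released (primary) structure is a cantilever built in at P.
Downward deflection at the released point Q due to the loads:
  triangular load, peak 31.5 at the free end: 11w₀L⁴/(120EI) = 35098/EI
  point load 77.1 at a = 5.25: Pa²(3L − a)/(6EI) = 9297/EI
  δ_0 = 44395/EI
Flexibility coefficient — unit upward force at Q: δ_{QQ} = L³/(3EI) = 385.9/EI.
With EI = 59000 kN·m²: δ_0 = 0.75246 m and δ_{QQ} = 0.00654 m/kN.
Compatibility — the beam at Q must follow the support down by 0.005 m: δ_0 − R_Q·δ_{QQ} = 0.005, so R_Q = (0.75246 − 0.005)/0.00654 = 114.3 kN.
Moment equilibrium about P: M_P = Σ(load moments about P) − R_Q·L = 1562 − 114.3×10.5 = 362.4 kN·m.

M_P = 362.4 kN·m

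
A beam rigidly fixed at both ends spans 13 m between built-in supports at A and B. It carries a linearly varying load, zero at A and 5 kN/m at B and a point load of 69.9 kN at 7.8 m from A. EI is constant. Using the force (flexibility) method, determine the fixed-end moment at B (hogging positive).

M_B = 173.1 kN·m

Release both end moments; the primary structure is a simply-supported span AB with redundants M_A and M_B.
On the primary (simply-supported) span, the end slopes from the loading are:
  at A: triangular load, peak 5: 7w₀L³/(360EI) = 213.6/EI
  at B: triangular load, peak 5: w₀L³/(45EI) = 244.1/EI
  at A: point load 69.9 at a = 7.8: Pab(L + b)/(6LEI) = 661.5/EI
  at B: point load 69.9 at a = 7.8: Pab(L + a)/(6LEI) = 756/EI
  θ_A0 = 875.1/EI,  θ_B0 = 1000/EI
Flexibility coefficients: a unit moment at one end gives L/(3EI) there and L/(6EI) at the far end, so f₁₁ = f₂₂ = 4.333/EI and f₁₂ = f₂₁ = 2.167/EI.
Compatibility — zero rotation at each built-in end:
  4.333 M_A + 2.167 M_B = 875.1
  2.167 M_A + 4.333 M_B = 1000
Solving the pair gives M_A = 115.4 kN·m and M_B = 173.1 kN·m (hogging).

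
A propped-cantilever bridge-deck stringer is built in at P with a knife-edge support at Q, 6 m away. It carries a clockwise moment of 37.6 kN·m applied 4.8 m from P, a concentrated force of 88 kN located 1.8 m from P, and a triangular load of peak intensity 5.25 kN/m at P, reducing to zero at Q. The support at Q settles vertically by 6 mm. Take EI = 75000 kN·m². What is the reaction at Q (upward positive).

Release the roller at Q. Primary structure: cantilever fixed at P.
Free-end deflection of the primary structure under the applied loading (downward +):
  clockwise couple 37.6 at a = 4.8: M₀a(2L − a)/(2EI) = 649.7/EI
  point load 88 at a = 1.8: Pa²(3L − a)/(6EI) = 769.8/EI
  triangular load, peak 5.25 at the fixed end: w₀L⁴/(30EI) = 226.8/EI
  δ_0 = 1646/EI
Tip deflection under a unit load at Q: L³/(3EI) = 72/EI.
With EI = 75000 kN·m²: δ_0 = 0.021951 m and δ_{QQ} = 0.00096 m/kN.
Compatibility — the beam at Q must follow the support down by 0.006 m: δ_0 − R_Q·δ_{QQ} = 0.006, so R_Q = (0.021951 − 0.006)/0.00096 = 16.62 kN.

R_Q = 16.62 kN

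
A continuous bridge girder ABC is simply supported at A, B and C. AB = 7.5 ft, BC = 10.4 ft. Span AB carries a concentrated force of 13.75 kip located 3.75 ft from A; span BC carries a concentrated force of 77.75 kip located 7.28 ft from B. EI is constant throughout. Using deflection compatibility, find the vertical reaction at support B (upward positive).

R_B = 46.78 kip

Insert a hinge at B; M_B is the redundant, and each span becomes simply supported.
Discontinuity in slope at B on the released structure — sum the simple-span end rotations:
  span AB: point load 13.75 at a = 3.75: Pab(L + a)/(6LEI) = 48.34/EI
  span BC: point load 77.75 at a = 7.28: Pab(L + b)/(6LEI) = 382.6/EI
  relative rotation θ_0 = (48.34 + 382.6)/EI = 431/EI
A unit hogging moment at B produces rotation L₁/(3EI) + L₂/(3EI) = 5.967/EI.
Slope continuity at B: θ_0 = M_B·5.967/EI, so M_B = 431/5.967 = 72.23 kip·ft (hogging).
Span AB, ΣM about A with M_B applied at B: R_B^{AB}·7.5 = 51.56 + 72.23, so R_B^{AB} = 16.51 kip and R_A = 13.75 − 16.51 = -2.756 kip.
Span BC, ΣM about C: R_B^{BC}·10.4 = 242.6 + 72.23, so R_B^{BC} = 30.27 kip and R_C = 77.75 − 30.27 = 47.48 kip.
R_B = 16.51 + 30.27 = 46.78 kip.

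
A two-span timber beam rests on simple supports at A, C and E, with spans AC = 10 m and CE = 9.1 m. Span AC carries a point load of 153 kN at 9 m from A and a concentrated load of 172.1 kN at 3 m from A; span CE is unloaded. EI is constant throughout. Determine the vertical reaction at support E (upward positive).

Release continuity at C by inserting a hinge; the redundant is the internal moment M_C. The primary structure is two simply-supported spans AC and CE.
Discontinuity in slope at C on the released structure — sum the simple-span end rotations:
  span AC: point load 153 at a = 9: Pab(L + a)/(6LEI) = 436.1/EI
  span AC: point load 172.1 at a = 3: Pab(L + a)/(6LEI) = 783.1/EI
  relative rotation θ_0 = (1219 + 0)/EI = 1219/EI
A unit hogging moment at C produces rotation L₁/(3EI) + L₂/(3EI) = 6.367/EI.
Slope continuity at C: θ_0 = M_C·6.367/EI, so M_C = 1219/6.367 = 191.5 kN·m (hogging).
Span CE, ΣM about E: R_C^{CE}·9.1 = 0 + 191.5, so R_C^{CE} = 21.04 kN and R_E = 0 − 21.04 = -21.04 kN.

R_E = -21.04 kN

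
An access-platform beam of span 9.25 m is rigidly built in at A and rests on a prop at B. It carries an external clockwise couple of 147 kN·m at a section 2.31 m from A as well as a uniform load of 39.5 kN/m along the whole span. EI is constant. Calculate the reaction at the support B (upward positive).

Choose R_B as the redundant. The primary structure is the cantilever fixed at A.
Deflection at B on the released cantilever, summing each load's contribution:
  clockwise couple 147 at a = 2.31: M₀a(2L − a)/(2EI) = 2749/EI
  UDL 39.5: wL⁴/(8EI) = 36147/EI
  δ_0 = 38896/EI
Tip deflection under a unit load at B: L³/(3EI) = 263.8/EI.
The prop prevents deflection at B: R_B = δ_0/δ_{BB} = 38896/263.8 = 147.4 kN.

R_B = 147.4 kN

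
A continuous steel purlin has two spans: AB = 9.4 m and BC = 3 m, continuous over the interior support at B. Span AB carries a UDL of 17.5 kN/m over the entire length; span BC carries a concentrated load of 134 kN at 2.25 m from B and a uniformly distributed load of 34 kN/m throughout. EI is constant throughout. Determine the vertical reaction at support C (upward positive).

R_C = 95.77 kN

Insert a hinge at B; M_B is the redundant, and each span becomes simply supported.
Discontinuity in slope at B on the released structure — sum the simple-span end rotations:
  span AB: UDL 17.5: wL³/(24EI) = 605.6/EI
  span BC: point load 134 at a = 2.25: Pab(L + b)/(6LEI) = 47.11/EI
  span BC: UDL 34: wL³/(24EI) = 38.25/EI
  relative rotation θ_0 = (605.6 + 85.36)/EI = 691/EI
A unit hogging moment at B produces rotation L₁/(3EI) + L₂/(3EI) = 4.133/EI.
Compatibility: M_B·(L₁+L₂)/(3EI) = θ_0, giving M_B = 167.2 kN·m (hogging).
Span BC, ΣM about C: R_B^{BC}·3 = 253.5 + 167.2, so R_B^{BC} = 140.2 kN and R_C = 236 − 140.2 = 95.77 kN.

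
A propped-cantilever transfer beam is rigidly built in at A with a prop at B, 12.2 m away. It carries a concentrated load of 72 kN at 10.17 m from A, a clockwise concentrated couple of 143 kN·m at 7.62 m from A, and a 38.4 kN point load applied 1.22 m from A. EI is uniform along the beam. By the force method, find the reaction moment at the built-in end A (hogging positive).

Take the reaction at B as the redundant and release it; the primary structure is a cantilever fixed at A.
Free-end deflection of the primary structure under the applied loading (downward +):
  point load 72 at a = 10.17: Pa²(3L − a)/(6EI) = 32804/EI
  clockwise couple 143 at a = 7.62: M₀a(2L − a)/(2EI) = 9142/EI
  point load 38.4 at a = 1.22: Pa²(3L − a)/(6EI) = 337/EI
  δ_0 = 42283/EI
Tip deflection under a unit load at B: L³/(3EI) = 605.3/EI.
The prop prevents deflection at B: R_B = δ_0/δ_{BB} = 42283/605.3 = 69.86 kN.
Moment equilibrium about A: M_A = Σ(load moments about A) − R_B·L = 922.1 − 69.86×12.2 = 69.84 kN·m.

M_A = 69.84 kN·m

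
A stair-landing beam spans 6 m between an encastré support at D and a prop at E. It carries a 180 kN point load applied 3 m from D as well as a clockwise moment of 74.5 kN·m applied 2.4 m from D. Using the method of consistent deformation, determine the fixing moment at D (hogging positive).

Take the reaction at E as the redundant and release it; the primary structure is a cantilever fixed at D.
Primary-structure tip deflection at E by superposition:
  point load 180 at a = 3: Pa²(3L − a)/(6EI) = 4050/EI
  clockwise couple 74.5 at a = 2.4: M₀a(2L − a)/(2EI) = 858.2/EI
  δ_0 = 4908/EI
Flexibility coefficient — unit upward force at E: δ_{EE} = L³/(3EI) = 72/EI.
The prop prevents deflection at E: R_E = δ_0/δ_{EE} = 4908/72 = 68.17 kN.
Moment equilibrium about D: M_D = Σ(load moments about D) − R_E·L = 614.5 − 68.17×6 = 205.5 kN·m.

M_D = 205.5 kN·m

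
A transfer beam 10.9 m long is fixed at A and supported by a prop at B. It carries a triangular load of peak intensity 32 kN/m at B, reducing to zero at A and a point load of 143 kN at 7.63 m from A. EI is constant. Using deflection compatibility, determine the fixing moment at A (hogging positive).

Remove the prop at B; the released (primary) structure is a cantilever built in at A.
Deflection at B on the released cantilever, summing each load's contribution:
  triangular load, peak 32 at the free end: 11w₀L⁴/(120EI) = 41406/EI
  point load 143 at a = 7.63: Pa²(3L − a)/(6EI) = 34785/EI
  δ_0 = 76191/EI
Flexibility coefficient — unit upward force at B: δ_{BB} = L³/(3EI) = 431.7/EI.
The prop prevents deflection at B: R_B = δ_0/δ_{BB} = 76191/431.7 = 176.5 kN.
Moment equilibrium about A: M_A = Σ(load moments about A) − R_B·L = 2358 − 176.5×10.9 = 434.5 kN·m.

M_A = 434.5 kN·m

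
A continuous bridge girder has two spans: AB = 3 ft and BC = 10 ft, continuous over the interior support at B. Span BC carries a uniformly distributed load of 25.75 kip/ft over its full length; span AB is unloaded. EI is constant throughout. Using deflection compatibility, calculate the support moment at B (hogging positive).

M_B = 247.6 kip·ft

Insert a hinge at B; M_B is the redundant, and each span becomes simply supported.
Discontinuity in slope at B on the released structure — sum the simple-span end rotations:
  span BC: UDL 25.75: wL³/(24EI) = 1073/EI
  relative rotation θ_0 = (0 + 1073)/EI = 1073/EI
A unit hogging moment at B produces rotation L₁/(3EI) + L₂/(3EI) = 4.333/EI.
Slope continuity at B: θ_0 = M_B·4.333/EI, so M_B = 1073/4.333 = 247.6 kip·ft (hogging).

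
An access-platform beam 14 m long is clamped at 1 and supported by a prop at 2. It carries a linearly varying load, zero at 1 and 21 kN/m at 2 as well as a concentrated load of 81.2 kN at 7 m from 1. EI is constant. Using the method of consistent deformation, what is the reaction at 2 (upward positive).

R_2 = 106.2 kN

Remove the prop at 2; the released (primary) structure is a cantilever built in at 1.
Downward deflection at the released point 2 due to the loads:
  triangular load, peak 21 at the free end: 11w₀L⁴/(120EI) = 73951/EI
  point load 81.2 at a = 7: Pa²(3L − a)/(6EI) = 23210/EI
  δ_0 = 97160/EI
Tip deflection under a unit load at 2: L³/(3EI) = 914.7/EI.
Compatibility at 2: δ_0 − R_2·δ_{22} = 0, so R_2 = 97160/914.7 = 106.2 kN.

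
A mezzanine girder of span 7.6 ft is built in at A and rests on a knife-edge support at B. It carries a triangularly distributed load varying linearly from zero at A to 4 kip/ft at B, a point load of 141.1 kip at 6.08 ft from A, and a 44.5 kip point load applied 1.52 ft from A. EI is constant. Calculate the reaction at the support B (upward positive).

Take the reaction at B as the redundant and release it; the primary structure is a cantilever fixed at A.
Deflection at B on the released cantilever, summing each load's contribution:
  triangular load, peak 4 at the free end: 11w₀L⁴/(120EI) = 1223/EI
  point load 141.1 at a = 6.08: Pa²(3L − a)/(6EI) = 14535/EI
  point load 44.5 at a = 1.52: Pa²(3L − a)/(6EI) = 364.6/EI
  δ_0 = 16123/EI
Flexibility coefficient — unit upward force at B: δ_{BB} = L³/(3EI) = 146.3/EI.
Compatibility at B: δ_0 − R_B·δ_{BB} = 0, so R_B = 16123/146.3 = 110.2 kip.

R_B = 110.2 kip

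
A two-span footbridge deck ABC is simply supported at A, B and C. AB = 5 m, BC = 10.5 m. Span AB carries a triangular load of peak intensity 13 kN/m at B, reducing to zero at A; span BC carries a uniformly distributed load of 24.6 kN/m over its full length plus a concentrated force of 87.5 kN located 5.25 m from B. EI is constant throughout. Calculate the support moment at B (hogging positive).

Take M_B as the redundant. Released structure: two simple spans AB and BC with a hinge at B.
End slopes at the hinge B, treating each span as simply supported:
  span AB: triangular load, peak 13: w₀L³/(45EI) = 36.11/EI
  span BC: UDL 24.6: wL³/(24EI) = 1187/EI
  span BC: point load 87.5 at a = 5.25: Pab(L + b)/(6LEI) = 602.9/EI
  relative rotation θ_0 = (36.11 + 1789)/EI = 1826/EI
A unit hogging moment at B produces rotation L₁/(3EI) + L₂/(3EI) = 5.167/EI.
Compatibility: M_B·(L₁+L₂)/(3EI) = θ_0, giving M_B = 353.3 kN·m (hogging).

M_B = 353.3 kN·m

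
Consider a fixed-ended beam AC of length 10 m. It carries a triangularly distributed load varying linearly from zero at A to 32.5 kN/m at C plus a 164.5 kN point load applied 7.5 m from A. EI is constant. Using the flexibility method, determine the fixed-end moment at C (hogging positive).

Take the two fixed-end moments M_A, M_C as redundants; the released structure is the simple span AC.
End rotations of the released simple span under the applied load (×1/EI):
  at A: triangular load, peak 32.5: 7w₀L³/(360EI) = 631.9/EI
  at C: triangular load, peak 32.5: w₀L³/(45EI) = 722.2/EI
  at A: point load 164.5 at a = 7.5: Pab(L + b)/(6LEI) = 642.6/EI
  at C: point load 164.5 at a = 7.5: Pab(L + a)/(6LEI) = 899.6/EI
  θ_A0 = 1275/EI,  θ_C0 = 1622/EI
Flexibility coefficients: a unit moment at one end gives L/(3EI) there and L/(6EI) at the far end, so f₁₁ = f₂₂ = 3.333/EI and f₁₂ = f₂₁ = 1.667/EI.
Compatibility — zero rotation at each built-in end:
  3.333 M_A + 1.667 M_C = 1275
  1.667 M_A + 3.333 M_C = 1622
Solving the pair gives M_A = 185.4 kN·m and M_C = 393.8 kN·m (hogging).

M_C = 393.8 kN·m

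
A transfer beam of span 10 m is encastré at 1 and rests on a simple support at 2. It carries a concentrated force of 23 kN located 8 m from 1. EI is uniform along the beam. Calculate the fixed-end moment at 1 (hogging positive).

Choose R_2 as the redundant. The primary structure is the cantilever fixed at 1.
Downward deflection at the released point 2 due to the loads:
  point load 23 at a = 8: Pa²(3L − a)/(6EI) = 5397/EI
Tip deflection under a unit load at 2: L³/(3EI) = 333.3/EI.
Compatibility at 2: δ_0 − R_2·δ_{22} = 0, so R_2 = 5397/333.3 = 16.19 kN.
Moment equilibrium about 1: M_1 = Σ(load moments about 1) − R_2·L = 184 − 16.19×10 = 22.08 kN·m.

M_1 = 22.08 kN·m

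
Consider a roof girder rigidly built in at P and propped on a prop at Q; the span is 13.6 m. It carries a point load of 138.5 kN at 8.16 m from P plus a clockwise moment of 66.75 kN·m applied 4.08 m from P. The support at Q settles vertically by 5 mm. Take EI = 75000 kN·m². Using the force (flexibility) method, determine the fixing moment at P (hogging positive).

M_P = 338.2 kN·m

Release the roller at Q. Primary structure: cantilever fixed at P.
Deflection at Q on the released cantilever, summing each load's contribution:
  point load 138.5 at a = 8.16: Pa²(3L − a)/(6EI) = 50168/EI
  clockwise couple 66.75 at a = 4.08: M₀a(2L − a)/(2EI) = 3148/EI
  δ_0 = 53317/EI
Tip deflection under a unit load at Q: L³/(3EI) = 838.5/EI.
With EI = 75000 kN·m²: δ_0 = 0.71089 m and δ_{QQ} = 0.01118 m/kN.
Compatibility — the beam at Q must follow the support down by 0.005 m: δ_0 − R_Q·δ_{QQ} = 0.005, so R_Q = (0.71089 − 0.005)/0.01118 = 63.14 kN.
Moment equilibrium about P: M_P = Σ(load moments about P) − R_Q·L = 1197 − 63.14×13.6 = 338.2 kN·m.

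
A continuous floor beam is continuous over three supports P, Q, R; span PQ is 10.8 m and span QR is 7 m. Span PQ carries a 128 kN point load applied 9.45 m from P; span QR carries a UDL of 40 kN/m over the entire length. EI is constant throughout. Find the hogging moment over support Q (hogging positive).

M_Q = 182.4 kN·m

Insert a hinge at Q; M_Q is the redundant, and each span becomes simply supported.
Discontinuity in slope at Q on the released structure — sum the simple-span end rotations:
  span PQ: point load 128 at a = 9.45: Pab(L + a)/(6LEI) = 510.3/EI
  span QR: UDL 40: wL³/(24EI) = 571.7/EI
  relative rotation θ_0 = (510.3 + 571.7)/EI = 1082/EI
A unit hogging moment at Q produces rotation L₁/(3EI) + L₂/(3EI) = 5.933/EI.
Compatibility: M_Q·(L₁+L₂)/(3EI) = θ_0, giving M_Q = 182.4 kN·m (hogging).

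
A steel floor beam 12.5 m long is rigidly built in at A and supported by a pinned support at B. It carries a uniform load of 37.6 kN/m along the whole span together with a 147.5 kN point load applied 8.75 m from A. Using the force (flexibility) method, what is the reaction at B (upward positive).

R_B = 259.4 kN

Remove the prop at B; the released (primary) structure is a cantilever built in at A.
Free-end deflection of the primary structure under the applied loading (downward +):
  UDL 37.6: wL⁴/(8EI) = 114746/EI
  point load 147.5 at a = 8.75: Pa²(3L − a)/(6EI) = 54112/EI
  δ_0 = 168858/EI
Tip deflection under a unit load at B: L³/(3EI) = 651/EI.
Compatibility at B: δ_0 − R_B·δ_{BB} = 0, so R_B = 168858/651 = 259.4 kN.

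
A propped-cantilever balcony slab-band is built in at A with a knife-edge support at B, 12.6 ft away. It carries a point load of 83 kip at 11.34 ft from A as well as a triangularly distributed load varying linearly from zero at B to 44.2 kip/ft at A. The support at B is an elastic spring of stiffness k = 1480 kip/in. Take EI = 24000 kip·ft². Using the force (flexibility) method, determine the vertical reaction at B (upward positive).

Remove the prop at B; the released (primary) structure is a cantilever built in at A.
Deflection at B on the released cantilever, summing each load's contribution:
  point load 83 at a = 11.34: Pa²(3L − a)/(6EI) = 47070/EI
  triangular load, peak 44.2 at the fixed end: w₀L⁴/(30EI) = 37135/EI
  δ_0 = 84205/EI
Tip deflection under a unit load at B: L³/(3EI) = 666.8/EI.
With EI = 24000 kip·ft²: δ_0 = 3.5085 ft and δ_{BB} = 0.027783 ft/kip.
Compatibility — the spring shortens by R_B/k under the reaction it provides: δ_0 − R_B·δ_{BB} = R_B/k. With 1/k = 1/(1480×12) ft/kip = 0.000056 ft/kip, R_B = δ_0 / (δ_{BB} + 1/k) = 3.5085 / (0.027783 + 0.000056) = 126 kip.

R_B = 126 kip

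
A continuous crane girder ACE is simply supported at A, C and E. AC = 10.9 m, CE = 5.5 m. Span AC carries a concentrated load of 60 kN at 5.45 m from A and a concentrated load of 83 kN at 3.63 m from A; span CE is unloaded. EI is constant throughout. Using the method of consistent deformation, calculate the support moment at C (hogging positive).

Release continuity at C by inserting a hinge; the redundant is the internal moment M_C. The primary structure is two simply-supported spans AC and CE.
Rotations at C on the released spans (each span's end-slope, ×1/EI):
  span AC: point load 60 at a = 5.45: Pab(L + a)/(6LEI) = 445.5/EI
  span AC: point load 83 at a = 3.63: Pab(L + a)/(6LEI) = 486.6/EI
  relative rotation θ_0 = (932.2 + 0)/EI = 932.2/EI
A unit hogging moment at C produces rotation L₁/(3EI) + L₂/(3EI) = 5.467/EI.
Compatibility: M_C·(L₁+L₂)/(3EI) = θ_0, giving M_C = 170.5 kN·m (hogging).

M_C = 170.5 kN·m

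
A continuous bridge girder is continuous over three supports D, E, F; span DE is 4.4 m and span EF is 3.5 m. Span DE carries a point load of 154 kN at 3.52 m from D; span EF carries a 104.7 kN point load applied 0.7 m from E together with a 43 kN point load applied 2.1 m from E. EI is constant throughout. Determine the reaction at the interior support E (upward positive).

Insert a hinge at E; M_E is the redundant, and each span becomes simply supported.
Rotations at E on the released spans (each span's end-slope, ×1/EI):
  span DE: point load 154 at a = 3.52: Pab(L + a)/(6LEI) = 143.1/EI
  span EF: point load 104.7 at a = 0.7: Pab(L + b)/(6LEI) = 61.56/EI
  span EF: point load 43 at a = 2.1: Pab(L + b)/(6LEI) = 29.5/EI
  relative rotation θ_0 = (143.1 + 91.06)/EI = 234.2/EI
A unit hogging moment at E produces rotation L₁/(3EI) + L₂/(3EI) = 2.633/EI.
Slope continuity at E: θ_0 = M_E·2.633/EI, so M_E = 234.2/2.633 = 88.93 kN·m (hogging).
Span DE, ΣM about D with M_E applied at E: R_E^{DE}·4.4 = 542.1 + 88.93, so R_E^{DE} = 143.4 kN and R_D = 154 − 143.4 = 10.59 kN.
Span EF, ΣM about F: R_E^{EF}·3.5 = 353.4 + 88.93, so R_E^{EF} = 126.4 kN and R_F = 147.7 − 126.4 = 21.33 kN.
R_E = 143.4 + 126.4 = 269.8 kN.

R_E = 269.8 kN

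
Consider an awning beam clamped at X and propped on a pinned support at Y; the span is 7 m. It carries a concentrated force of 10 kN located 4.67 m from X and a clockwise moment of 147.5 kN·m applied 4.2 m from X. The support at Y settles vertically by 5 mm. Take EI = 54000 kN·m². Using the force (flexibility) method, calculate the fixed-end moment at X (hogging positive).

Choose R_Y as the redundant. The primary structure is the cantilever fixed at X.
Free-end deflection of the primary structure under the applied loading (downward +):
  point load 10 at a = 4.67: Pa²(3L − a)/(6EI) = 593.6/EI
  clockwise couple 147.5 at a = 4.2: M₀a(2L − a)/(2EI) = 3036/EI
  δ_0 = 3629/EI
Tip deflection under a unit load at Y: L³/(3EI) = 114.3/EI.
With EI = 54000 kN·m²: δ_0 = 0.067206 m and δ_{YY} = 0.002117 m/kN.
Compatibility — the beam at Y must follow the support down by 0.005 m: δ_0 − R_Y·δ_{YY} = 0.005, so R_Y = (0.067206 − 0.005)/0.002117 = 29.38 kN.
Moment equilibrium about X: M_X = Σ(load moments about X) − R_Y·L = 194.2 − 29.38×7 = -11.46 kN·m.

M_X = -11.46 kN·m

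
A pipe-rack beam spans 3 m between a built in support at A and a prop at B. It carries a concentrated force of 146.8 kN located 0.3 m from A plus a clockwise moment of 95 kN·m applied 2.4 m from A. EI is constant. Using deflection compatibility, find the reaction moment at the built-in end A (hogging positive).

M_A = -4.146 kN·m

Remove the prop at B; the released (primary) structure is a cantilever built in at A.
Primary-structure tip deflection at B by superposition:
  point load 146.8 at a = 0.3: Pa²(3L − a)/(6EI) = 19.16/EI
  clockwise couple 95 at a = 2.4: M₀a(2L − a)/(2EI) = 410.4/EI
  δ_0 = 429.6/EI
Tip deflection under a unit load at B: L³/(3EI) = 9/EI.
Compatibility at B: δ_0 − R_B·δ_{BB} = 0, so R_B = 429.6/9 = 47.73 kN.
Moment equilibrium about A: M_A = Σ(load moments about A) − R_B·L = 139 − 47.73×3 = -4.146 kN·m.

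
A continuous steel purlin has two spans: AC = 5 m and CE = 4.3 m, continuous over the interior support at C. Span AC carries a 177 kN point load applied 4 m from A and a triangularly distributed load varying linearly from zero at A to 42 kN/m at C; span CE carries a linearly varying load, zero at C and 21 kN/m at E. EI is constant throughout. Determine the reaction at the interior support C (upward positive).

Take M_C as the redundant. Released structure: two simple spans AC and CE with a hinge at C.
End slopes at the hinge C, treating each span as simply supported:
  span AC: point load 177 at a = 4: Pab(L + a)/(6LEI) = 212.4/EI
  span AC: triangular load, peak 42: w₀L³/(45EI) = 116.7/EI
  span CE: triangular load, peak 21: 7w₀L³/(360EI) = 32.47/EI
  relative rotation θ_0 = (329.1 + 32.47)/EI = 361.5/EI
A unit hogging moment at C produces rotation L₁/(3EI) + L₂/(3EI) = 3.1/EI.
Slope continuity at C: θ_0 = M_C·3.1/EI, so M_C = 361.5/3.1 = 116.6 kN·m (hogging).
Span AC, ΣM about A with M_C applied at C: R_C^{AC}·5 = 1058 + 116.6, so R_C^{AC} = 234.9 kN and R_A = 282 − 234.9 = 47.08 kN.
Span CE, ΣM about E: R_C^{CE}·4.3 = 64.72 + 116.6, so R_C^{CE} = 42.17 kN and R_E = 45.15 − 42.17 = 2.978 kN.
R_C = 234.9 + 42.17 = 277.1 kN.

R_C = 277.1 kN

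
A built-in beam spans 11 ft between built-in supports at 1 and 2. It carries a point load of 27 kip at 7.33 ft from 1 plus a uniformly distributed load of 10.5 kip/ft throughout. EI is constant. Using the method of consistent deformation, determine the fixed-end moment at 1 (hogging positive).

Release both end moments; the primary structure is a simply-supported span 12 with redundants M_1 and M_2.
On the primary (simply-supported) span, the end slopes from the loading are:
  at 1: point load 27 at a = 7.33: Pab(L + b)/(6LEI) = 161.4/EI
  at 2: point load 27 at a = 7.33: Pab(L + a)/(6LEI) = 201.7/EI
  at 1: UDL 10.5: wL³/(24EI) = 582.3/EI
  at 2: UDL 10.5: wL³/(24EI) = 582.3/EI
  θ_10 = 743.8/EI,  θ_20 = 784/EI
Flexibility coefficients: a unit moment at one end gives L/(3EI) there and L/(6EI) at the far end, so f₁₁ = f₂₂ = 3.667/EI and f₁₂ = f₂₁ = 1.833/EI.
Compatibility — zero rotation at each built-in end:
  3.667 M_1 + 1.833 M_2 = 743.8
  1.833 M_1 + 3.667 M_2 = 784
Solving the pair gives M_1 = 127.9 kip·ft and M_2 = 149.9 kip·ft (hogging).

M_1 = 127.9 kip·ft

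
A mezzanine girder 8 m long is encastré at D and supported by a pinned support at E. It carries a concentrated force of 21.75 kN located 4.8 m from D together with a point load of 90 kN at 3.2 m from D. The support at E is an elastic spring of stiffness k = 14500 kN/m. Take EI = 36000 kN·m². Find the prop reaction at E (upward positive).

Remove the prop at E; the released (primary) structure is a cantilever built in at D.
Primary-structure tip deflection at E by superposition:
  point load 21.75 at a = 4.8: Pa²(3L − a)/(6EI) = 1604/EI
  point load 90 at a = 3.2: Pa²(3L − a)/(6EI) = 3195/EI
  δ_0 = 4798/EI
Flexibility coefficient — unit upward force at E: δ_{EE} = L³/(3EI) = 170.7/EI.
With EI = 36000 kN·m²: δ_0 = 0.13329 m and δ_{EE} = 0.004741 m/kN.
Compatibility — the spring shortens by R_E/k under the reaction it provides: δ_0 − R_E·δ_{EE} = R_E/k. With 1/k = 0.000069 m/kN, R_E = δ_0 / (δ_{EE} + 1/k) = 0.13329 / (0.004741 + 0.000069) = 27.71 kN.

R_E = 27.71 kN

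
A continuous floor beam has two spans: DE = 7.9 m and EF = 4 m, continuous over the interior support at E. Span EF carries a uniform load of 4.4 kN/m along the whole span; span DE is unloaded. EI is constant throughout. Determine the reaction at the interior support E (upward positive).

Release continuity at E by inserting a hinge; the redundant is the internal moment M_E. The primary structure is two simply-supported spans DE and EF.
Discontinuity in slope at E on the released structure — sum the simple-span end rotations:
  span EF: UDL 4.4: wL³/(24EI) = 11.73/EI
  relative rotation θ_0 = (0 + 11.73)/EI = 11.73/EI
A unit hogging moment at E produces rotation L₁/(3EI) + L₂/(3EI) = 3.967/EI.
Compatibility: M_E·(L₁+L₂)/(3EI) = θ_0, giving M_E = 2.958 kN·m (hogging).
Span DE, ΣM about D with M_E applied at E: R_E^{DE}·7.9 = 0 + 2.958, so R_E^{DE} = 0.3744 kN and R_D = 0 − 0.3744 = -0.3744 kN.
Span EF, ΣM about F: R_E^{EF}·4 = 35.2 + 2.958, so R_E^{EF} = 9.539 kN and R_F = 17.6 − 9.539 = 8.061 kN.
R_E = 0.3744 + 9.539 = 9.914 kN.

R_E = 9.914 kN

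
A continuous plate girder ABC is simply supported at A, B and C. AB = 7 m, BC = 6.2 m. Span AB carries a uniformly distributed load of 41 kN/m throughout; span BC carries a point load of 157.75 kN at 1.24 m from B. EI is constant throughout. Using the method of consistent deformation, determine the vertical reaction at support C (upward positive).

R_C = -0.599 kN

Release continuity at B by inserting a hinge; the redundant is the internal moment M_B. The primary structure is two simply-supported spans AB and BC.
Discontinuity in slope at B on the released structure — sum the simple-span end rotations:
  span AB: UDL 41: wL³/(24EI) = 586/EI
  span BC: point load 157.75 at a = 1.24: Pab(L + b)/(6LEI) = 291.1/EI
  relative rotation θ_0 = (586 + 291.1)/EI = 877/EI
A unit hogging moment at B produces rotation L₁/(3EI) + L₂/(3EI) = 4.4/EI.
Slope continuity at B: θ_0 = M_B·4.4/EI, so M_B = 877/4.4 = 199.3 kN·m (hogging).
Span BC, ΣM about C: R_B^{BC}·6.2 = 782.4 + 199.3, so R_B^{BC} = 158.3 kN and R_C = 157.8 − 158.3 = -0.599 kN.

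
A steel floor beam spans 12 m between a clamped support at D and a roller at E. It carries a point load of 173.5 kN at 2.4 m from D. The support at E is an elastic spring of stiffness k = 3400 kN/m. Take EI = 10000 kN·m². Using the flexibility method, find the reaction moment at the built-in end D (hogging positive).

M_D = 300.4 kN·m

Choose R_E as the redundant. The primary structure is the cantilever fixed at D.
Downward deflection at the released point E due to the loads:
  point load 173.5 at a = 2.4: Pa²(3L − a)/(6EI) = 5596/EI
Tip deflection under a unit load at E: L³/(3EI) = 576/EI.
With EI = 10000 kN·m²: δ_0 = 0.55964 m and δ_{EE} = 0.0576 m/kN.
Compatibility — the spring shortens by R_E/k under the reaction it provides: δ_0 − R_E·δ_{EE} = R_E/k. With 1/k = 0.000294 m/kN, R_E = δ_0 / (δ_{EE} + 1/k) = 0.55964 / (0.0576 + 0.000294) = 9.667 kN.
Moment equilibrium about D: M_D = Σ(load moments about D) − R_E·L = 416.4 − 9.667×12 = 300.4 kN·m.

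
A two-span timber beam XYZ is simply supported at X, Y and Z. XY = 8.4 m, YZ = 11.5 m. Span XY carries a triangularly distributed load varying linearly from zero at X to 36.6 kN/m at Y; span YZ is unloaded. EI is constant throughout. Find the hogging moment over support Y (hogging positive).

Insert a hinge at Y; M_Y is the redundant, and each span becomes simply supported.
Discontinuity in slope at Y on the released structure — sum the simple-span end rotations:
  span XY: triangular load, peak 36.6: w₀L³/(45EI) = 482.1/EI
  relative rotation θ_0 = (482.1 + 0)/EI = 482.1/EI
A unit hogging moment at Y produces rotation L₁/(3EI) + L₂/(3EI) = 6.633/EI.
Slope continuity at Y: θ_0 = M_Y·6.633/EI, so M_Y = 482.1/6.633 = 72.67 kN·m (hogging).

M_Y = 72.67 kN·m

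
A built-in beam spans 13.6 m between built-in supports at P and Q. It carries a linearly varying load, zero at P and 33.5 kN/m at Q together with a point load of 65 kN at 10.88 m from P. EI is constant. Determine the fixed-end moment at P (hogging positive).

Release both end moments; the primary structure is a simply-supported span PQ with redundants M_P and M_Q.
End rotations of the released simple span under the applied load (×1/EI):
  at P: triangular load, peak 33.5: 7w₀L³/(360EI) = 1639/EI
  at Q: triangular load, peak 33.5: w₀L³/(45EI) = 1873/EI
  at P: point load 65 at a = 10.88: Pab(L + b)/(6LEI) = 384.7/EI
  at Q: point load 65 at a = 10.88: Pab(L + a)/(6LEI) = 577.1/EI
  θ_P0 = 2023/EI,  θ_Q0 = 2450/EI
Flexibility coefficients: a unit moment at one end gives L/(3EI) there and L/(6EI) at the far end, so f₁₁ = f₂₂ = 4.533/EI and f₁₂ = f₂₁ = 2.267/EI.
Compatibility — zero rotation at each built-in end:
  4.533 M_P + 2.267 M_Q = 2023
  2.267 M_P + 4.533 M_Q = 2450
Solving the pair gives M_P = 234.8 kN·m and M_Q = 423 kN·m (hogging).

M_P = 234.8 kN·m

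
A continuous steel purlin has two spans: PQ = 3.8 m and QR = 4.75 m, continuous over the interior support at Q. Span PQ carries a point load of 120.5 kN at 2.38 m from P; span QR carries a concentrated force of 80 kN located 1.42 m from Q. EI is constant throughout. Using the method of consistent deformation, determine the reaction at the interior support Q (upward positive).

Release continuity at Q by inserting a hinge; the redundant is the internal moment M_Q. The primary structure is two simply-supported spans PQ and QR.
Rotations at Q on the released spans (each span's end-slope, ×1/EI):
  span PQ: point load 120.5 at a = 2.38: Pab(L + a)/(6LEI) = 110.4/EI
  span QR: point load 80 at a = 1.42: Pab(L + b)/(6LEI) = 107.2/EI
  relative rotation θ_0 = (110.4 + 107.2)/EI = 217.6/EI
A unit hogging moment at Q produces rotation L₁/(3EI) + L₂/(3EI) = 2.85/EI.
Compatibility: M_Q·(L₁+L₂)/(3EI) = θ_0, giving M_Q = 76.36 kN·m (hogging).
Span PQ, ΣM about P with M_Q applied at Q: R_Q^{PQ}·3.8 = 286.8 + 76.36, so R_Q^{PQ} = 95.57 kN and R_P = 120.5 − 95.57 = 24.93 kN.
Span QR, ΣM about R: R_Q^{QR}·4.75 = 266.4 + 76.36, so R_Q^{QR} = 72.16 kN and R_R = 80 − 72.16 = 7.84 kN.
R_Q = 95.57 + 72.16 = 167.7 kN.

R_Q = 167.7 kN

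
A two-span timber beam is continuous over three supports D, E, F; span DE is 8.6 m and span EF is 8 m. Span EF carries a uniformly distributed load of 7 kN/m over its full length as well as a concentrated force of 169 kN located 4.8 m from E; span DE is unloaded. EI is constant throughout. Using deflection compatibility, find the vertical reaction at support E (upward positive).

Insert a hinge at E; M_E is the redundant, and each span becomes simply supported.
Discontinuity in slope at E on the released structure — sum the simple-span end rotations:
  span EF: UDL 7: wL³/(24EI) = 149.3/EI
  span EF: point load 169 at a = 4.8: Pab(L + b)/(6LEI) = 605.7/EI
  relative rotation θ_0 = (0 + 755)/EI = 755/EI
A unit hogging moment at E produces rotation L₁/(3EI) + L₂/(3EI) = 5.533/EI.
Compatibility: M_E·(L₁+L₂)/(3EI) = θ_0, giving M_E = 136.5 kN·m (hogging).
Span DE, ΣM about D with M_E applied at E: R_E^{DE}·8.6 = 0 + 136.5, so R_E^{DE} = 15.87 kN and R_D = 0 − 15.87 = -15.87 kN.
Span EF, ΣM about F: R_E^{EF}·8 = 764.8 + 136.5, so R_E^{EF} = 112.7 kN and R_F = 225 − 112.7 = 112.3 kN.
R_E = 15.87 + 112.7 = 128.5 kN.

R_E = 128.5 kN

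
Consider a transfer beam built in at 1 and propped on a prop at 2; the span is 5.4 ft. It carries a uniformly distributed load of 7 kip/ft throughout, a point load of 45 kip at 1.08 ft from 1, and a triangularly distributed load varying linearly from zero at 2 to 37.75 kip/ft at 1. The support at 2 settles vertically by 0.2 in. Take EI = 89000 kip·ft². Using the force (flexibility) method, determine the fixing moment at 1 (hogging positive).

M_1 = 286.5 kip·ft

Take the reaction at 2 as the redundant and release it; the primary structure is a cantilever fixed at 1.
Deflection at 2 on the released cantilever, summing each load's contribution:
  UDL 7: wL⁴/(8EI) = 744/EI
  point load 45 at a = 1.08: Pa²(3L − a)/(6EI) = 132.3/EI
  triangular load, peak 37.75 at the fixed end: w₀L⁴/(30EI) = 1070/EI
  δ_0 = 1946/EI
Tip deflection under a unit load at 2: L³/(3EI) = 52.49/EI.
With EI = 89000 kip·ft²: δ_0 = 0.021868 ft and δ_{22} = 0.00059 ft/kip.
Compatibility — the beam at 2 must follow the support down by 0.01667 ft: δ_0 − R_2·δ_{22} = 0.01667, so R_2 = (0.021868 − 0.01667)/0.00059 = 8.82 kip.
Moment equilibrium about 1: M_1 = Σ(load moments about 1) − R_2·L = 334.1 − 8.82×5.4 = 286.5 kip·ft.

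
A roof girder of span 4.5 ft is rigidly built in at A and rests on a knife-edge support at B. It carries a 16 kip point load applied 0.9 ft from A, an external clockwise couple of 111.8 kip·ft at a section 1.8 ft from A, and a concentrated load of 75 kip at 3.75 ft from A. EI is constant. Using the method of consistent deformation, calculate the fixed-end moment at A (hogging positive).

Remove the prop at B; the released (primary) structure is a cantilever built in at A.
Deflection at B on the released cantilever, summing each load's contribution:
  point load 16 at a = 0.9: Pa²(3L − a)/(6EI) = 27.22/EI
  clockwise couple 111.8 at a = 1.8: M₀a(2L − a)/(2EI) = 724.5/EI
  point load 75 at a = 3.75: Pa²(3L − a)/(6EI) = 1714/EI
  δ_0 = 2466/EI
Flexibility coefficient — unit upward force at B: δ_{BB} = L³/(3EI) = 30.38/EI.
The prop prevents deflection at B: R_B = δ_0/δ_{BB} = 2466/30.38 = 81.17 kip.
Moment equilibrium about A: M_A = Σ(load moments about A) − R_B·L = 407.4 − 81.17×4.5 = 42.18 kip·ft.

M_A = 42.18 kip·ft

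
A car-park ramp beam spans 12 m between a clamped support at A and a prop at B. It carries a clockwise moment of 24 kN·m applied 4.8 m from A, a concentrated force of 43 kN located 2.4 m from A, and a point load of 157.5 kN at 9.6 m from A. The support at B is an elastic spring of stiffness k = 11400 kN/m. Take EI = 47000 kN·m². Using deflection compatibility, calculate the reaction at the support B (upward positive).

R_B = 114.4 kN

Remove the prop at B; the released (primary) structure is a cantilever built in at A.
Free-end deflection of the primary structure under the applied loading (downward +):
  clockwise couple 24 at a = 4.8: M₀a(2L − a)/(2EI) = 1106/EI
  point load 43 at a = 2.4: Pa²(3L − a)/(6EI) = 1387/EI
  point load 157.5 at a = 9.6: Pa²(3L − a)/(6EI) = 63867/EI
  δ_0 = 66360/EI
Flexibility coefficient — unit upward force at B: δ_{BB} = L³/(3EI) = 576/EI.
With EI = 47000 kN·m²: δ_0 = 1.4119 m and δ_{BB} = 0.012255 m/kN.
Compatibility — the spring shortens by R_B/k under the reaction it provides: δ_0 − R_B·δ_{BB} = R_B/k. With 1/k = 0.000088 m/kN, R_B = δ_0 / (δ_{BB} + 1/k) = 1.4119 / (0.012255 + 0.000088) = 114.4 kN.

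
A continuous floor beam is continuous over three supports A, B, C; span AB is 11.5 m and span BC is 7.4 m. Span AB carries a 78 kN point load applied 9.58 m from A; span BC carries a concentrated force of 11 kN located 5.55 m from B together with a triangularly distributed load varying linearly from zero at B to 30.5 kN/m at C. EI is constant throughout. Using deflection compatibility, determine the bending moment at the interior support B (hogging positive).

Take M_B as the redundant. Released structure: two simple spans AB and BC with a hinge at B.
Discontinuity in slope at B on the released structure — sum the simple-span end rotations:
  span AB: point load 78 at a = 9.58: Pab(L + a)/(6LEI) = 438.3/EI
  span BC: point load 11 at a = 5.55: Pab(L + b)/(6LEI) = 23.53/EI
  span BC: triangular load, peak 30.5: 7w₀L³/(360EI) = 240.3/EI
  relative rotation θ_0 = (438.3 + 263.9)/EI = 702.2/EI
A unit hogging moment at B produces rotation L₁/(3EI) + L₂/(3EI) = 6.3/EI.
Slope continuity at B: θ_0 = M_B·6.3/EI, so M_B = 702.2/6.3 = 111.5 kN·m (hogging).

M_B = 111.5 kN·m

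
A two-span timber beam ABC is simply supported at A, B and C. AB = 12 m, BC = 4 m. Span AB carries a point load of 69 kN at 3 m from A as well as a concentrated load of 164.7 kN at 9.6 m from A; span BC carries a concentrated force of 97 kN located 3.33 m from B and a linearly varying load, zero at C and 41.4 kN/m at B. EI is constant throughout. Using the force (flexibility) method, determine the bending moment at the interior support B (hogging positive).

M_B = 305.2 kN·m

Insert a hinge at B; M_B is the redundant, and each span becomes simply supported.
End slopes at the hinge B, treating each span as simply supported:
  span AB: point load 69 at a = 3: Pab(L + a)/(6LEI) = 388.1/EI
  span AB: point load 164.7 at a = 9.6: Pab(L + a)/(6LEI) = 1138/EI
  span BC: point load 97 at a = 3.33: Pab(L + b)/(6LEI) = 42.11/EI
  span BC: triangular load, peak 41.4: w₀L³/(45EI) = 58.88/EI
  relative rotation θ_0 = (1527 + 101)/EI = 1628/EI
A unit hogging moment at B produces rotation L₁/(3EI) + L₂/(3EI) = 5.333/EI.
Slope continuity at B: θ_0 = M_B·5.333/EI, so M_B = 1628/5.333 = 305.2 kN·m (hogging).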